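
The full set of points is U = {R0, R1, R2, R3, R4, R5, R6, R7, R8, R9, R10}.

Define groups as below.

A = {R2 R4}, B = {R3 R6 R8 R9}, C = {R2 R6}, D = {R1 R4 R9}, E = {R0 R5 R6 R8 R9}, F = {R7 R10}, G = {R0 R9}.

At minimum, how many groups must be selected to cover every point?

Take {A, B, D, E, F}. Their union is {R0, R1, R2, R3, R4, R5, R6, R7, R8, R9, R10}, which is all 11 points.
Only B contains R3, so B is forced; the remaining 7 points need at least 4 more groups (each remaining group adds at most 2) — so at least 5 groups are needed, and 5 is optimal.

5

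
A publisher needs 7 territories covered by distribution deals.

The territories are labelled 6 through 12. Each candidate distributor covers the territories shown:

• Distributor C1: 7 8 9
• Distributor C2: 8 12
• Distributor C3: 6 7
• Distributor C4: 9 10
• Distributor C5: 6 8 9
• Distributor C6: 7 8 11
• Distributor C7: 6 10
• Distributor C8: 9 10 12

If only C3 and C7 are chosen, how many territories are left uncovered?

4

Union of C3, C7 = {6, 7, 10}.
Not covered: 8, 9, 11, 12 — 4 territories.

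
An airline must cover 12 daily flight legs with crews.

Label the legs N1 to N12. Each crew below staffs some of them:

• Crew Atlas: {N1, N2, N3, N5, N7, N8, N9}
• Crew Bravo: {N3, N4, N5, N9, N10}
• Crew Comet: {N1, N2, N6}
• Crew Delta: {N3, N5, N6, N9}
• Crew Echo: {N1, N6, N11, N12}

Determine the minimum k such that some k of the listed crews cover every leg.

3

Atlas and Bravo and Echo together: Atlas ∪ Bravo ∪ Echo = {N1, N2, N3, N4, N5, N6, N7, N8, N9, N10, N11, N12} — every leg is covered.
Only Bravo contains N4, so Bravo is forced; the remaining 7 legs need at least 2 more crews (each remaining crew adds at most 4) — so at least 3 crews are needed, and 3 is optimal.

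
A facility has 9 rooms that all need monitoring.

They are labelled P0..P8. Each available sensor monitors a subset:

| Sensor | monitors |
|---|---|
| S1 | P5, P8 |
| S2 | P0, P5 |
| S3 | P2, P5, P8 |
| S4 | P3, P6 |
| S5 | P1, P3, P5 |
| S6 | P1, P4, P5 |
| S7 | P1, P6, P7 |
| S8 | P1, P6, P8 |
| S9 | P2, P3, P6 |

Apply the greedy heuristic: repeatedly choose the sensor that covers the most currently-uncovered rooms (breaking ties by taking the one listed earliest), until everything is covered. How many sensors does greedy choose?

5

Greedy: pick S3 (covers 3 new) → pick S7 (covers 3 new) → pick S2 (covers 1 new) → pick S4 (covers 1 new) → pick S6 (covers 1 new). Total picks: 5.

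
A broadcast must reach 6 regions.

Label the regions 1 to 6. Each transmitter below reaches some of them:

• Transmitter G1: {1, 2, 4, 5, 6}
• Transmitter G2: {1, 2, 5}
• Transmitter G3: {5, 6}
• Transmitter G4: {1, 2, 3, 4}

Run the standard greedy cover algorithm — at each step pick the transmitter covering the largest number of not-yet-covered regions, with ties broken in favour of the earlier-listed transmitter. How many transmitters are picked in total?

2

Greedy: pick G1 (covers 5 new) → pick G4 (covers 1 new). Total picks: 2.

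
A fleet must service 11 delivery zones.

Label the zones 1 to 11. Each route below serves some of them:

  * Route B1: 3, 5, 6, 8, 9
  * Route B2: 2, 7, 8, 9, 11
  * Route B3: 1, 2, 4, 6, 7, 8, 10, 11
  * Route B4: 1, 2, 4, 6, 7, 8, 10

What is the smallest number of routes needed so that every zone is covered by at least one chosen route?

Take {B1, B3}. Their union is {1, 2, 3, 4, 5, 6, 7, 8, 9, 10, 11}, which is all 11 zones.
No single route has all 11 zones (the largest, B3, has 8), so 2 is optimal.

2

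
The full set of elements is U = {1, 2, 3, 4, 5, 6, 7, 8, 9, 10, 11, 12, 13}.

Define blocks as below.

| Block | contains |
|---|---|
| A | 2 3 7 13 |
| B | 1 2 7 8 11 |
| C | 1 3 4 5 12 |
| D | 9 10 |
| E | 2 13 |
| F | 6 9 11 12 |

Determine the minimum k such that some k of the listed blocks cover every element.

5

A and B and C and D and F together: A ∪ B ∪ C ∪ D ∪ F = {1, 2, 3, 4, 5, 6, 7, 8, 9, 10, 11, 12, 13} — every element is covered.
No 4 of the 6 blocks cover everything (all 15 combinations miss at least one element), so 5 is optimal.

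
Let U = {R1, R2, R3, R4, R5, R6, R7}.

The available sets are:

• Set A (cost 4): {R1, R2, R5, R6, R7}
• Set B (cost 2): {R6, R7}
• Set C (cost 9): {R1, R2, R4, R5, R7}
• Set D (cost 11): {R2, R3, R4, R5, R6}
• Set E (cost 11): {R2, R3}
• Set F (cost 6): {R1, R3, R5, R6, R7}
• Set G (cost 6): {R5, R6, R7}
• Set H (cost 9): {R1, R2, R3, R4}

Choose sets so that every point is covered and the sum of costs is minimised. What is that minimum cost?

A, H together cover every point (A ∪ H = {R1, R2, R3, R4, R5, R6, R7}); total cost 4 + 9 = 13.
No covering selection has total cost below 13.

13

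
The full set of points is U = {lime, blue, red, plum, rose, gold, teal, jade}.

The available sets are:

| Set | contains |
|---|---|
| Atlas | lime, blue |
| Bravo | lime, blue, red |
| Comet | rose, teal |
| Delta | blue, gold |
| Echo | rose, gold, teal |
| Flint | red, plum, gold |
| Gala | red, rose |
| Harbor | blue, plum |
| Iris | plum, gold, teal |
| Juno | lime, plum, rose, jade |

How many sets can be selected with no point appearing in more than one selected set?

3

Atlas, Comet, Flint are pairwise disjoint (Atlas={lime,blue}; Comet={rose,teal}; Flint={red,plum,gold}).
Every remaining set overlaps one of these, and no 4 of the listed sets are pairwise disjoint, so 3 is the maximum.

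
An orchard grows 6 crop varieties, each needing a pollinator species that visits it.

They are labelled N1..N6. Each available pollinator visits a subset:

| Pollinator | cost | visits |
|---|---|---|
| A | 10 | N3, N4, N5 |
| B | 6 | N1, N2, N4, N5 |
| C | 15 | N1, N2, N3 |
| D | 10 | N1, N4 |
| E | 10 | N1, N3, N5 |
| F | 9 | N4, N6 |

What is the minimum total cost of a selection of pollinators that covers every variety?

25

B, E, F together cover every variety (B ∪ E ∪ F = {N1, N2, N3, N4, N5, N6}); total cost 6 + 10 + 9 = 25.
No covering selection has total cost below 25.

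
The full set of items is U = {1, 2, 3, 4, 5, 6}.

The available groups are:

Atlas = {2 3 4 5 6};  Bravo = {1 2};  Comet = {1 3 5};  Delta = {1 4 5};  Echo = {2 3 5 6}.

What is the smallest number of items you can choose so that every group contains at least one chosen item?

2

Take H = {2, 5}. Each listed group contains at least one of these, so H is a hitting set of size 2.
No single item lies in every group, so at least 2 are needed and 2 is optimal.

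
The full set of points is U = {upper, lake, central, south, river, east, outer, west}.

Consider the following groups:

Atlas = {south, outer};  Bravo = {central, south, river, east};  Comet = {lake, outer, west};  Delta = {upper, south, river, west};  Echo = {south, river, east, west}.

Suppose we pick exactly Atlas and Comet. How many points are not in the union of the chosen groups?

Union of Atlas, Comet = {lake, south, outer, west}.
Not covered: upper, central, river, east — 4 points.

4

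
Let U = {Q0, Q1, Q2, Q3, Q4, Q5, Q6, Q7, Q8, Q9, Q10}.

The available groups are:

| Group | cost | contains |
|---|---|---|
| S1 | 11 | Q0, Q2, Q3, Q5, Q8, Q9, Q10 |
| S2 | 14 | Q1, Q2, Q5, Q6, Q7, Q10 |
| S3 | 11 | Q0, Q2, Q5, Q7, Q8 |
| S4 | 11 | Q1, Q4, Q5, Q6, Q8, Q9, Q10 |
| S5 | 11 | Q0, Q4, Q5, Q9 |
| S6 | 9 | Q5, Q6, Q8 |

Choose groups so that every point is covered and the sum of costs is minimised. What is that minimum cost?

S1, S3, S4 together cover every point (S1 ∪ S3 ∪ S4 = {Q0, Q1, Q2, Q3, Q4, Q5, Q6, Q7, Q8, Q9, Q10}); total cost 11 + 11 + 11 = 33.
No covering selection has total cost below 33.

33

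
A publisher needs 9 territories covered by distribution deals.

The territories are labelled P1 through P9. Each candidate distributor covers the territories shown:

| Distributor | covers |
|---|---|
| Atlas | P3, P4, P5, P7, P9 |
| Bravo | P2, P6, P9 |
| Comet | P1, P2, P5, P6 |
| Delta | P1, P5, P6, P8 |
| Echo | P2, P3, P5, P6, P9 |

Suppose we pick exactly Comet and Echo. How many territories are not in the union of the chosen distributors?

Union of Comet, Echo = {P1, P2, P3, P5, P6, P9}.
Not covered: P4, P7, P8 — 3 territories.

3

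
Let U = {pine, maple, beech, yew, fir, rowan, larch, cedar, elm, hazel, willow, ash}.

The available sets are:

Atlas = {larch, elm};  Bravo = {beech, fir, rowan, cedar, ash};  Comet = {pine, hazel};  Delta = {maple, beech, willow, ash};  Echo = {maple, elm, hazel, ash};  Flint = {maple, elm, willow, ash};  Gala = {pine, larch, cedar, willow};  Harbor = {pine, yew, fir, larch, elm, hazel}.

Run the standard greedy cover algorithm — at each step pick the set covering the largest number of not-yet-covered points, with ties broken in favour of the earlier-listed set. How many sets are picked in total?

3

Greedy: pick Harbor (covers 6 new) → pick Bravo (covers 4 new) → pick Delta (covers 2 new). Total picks: 3.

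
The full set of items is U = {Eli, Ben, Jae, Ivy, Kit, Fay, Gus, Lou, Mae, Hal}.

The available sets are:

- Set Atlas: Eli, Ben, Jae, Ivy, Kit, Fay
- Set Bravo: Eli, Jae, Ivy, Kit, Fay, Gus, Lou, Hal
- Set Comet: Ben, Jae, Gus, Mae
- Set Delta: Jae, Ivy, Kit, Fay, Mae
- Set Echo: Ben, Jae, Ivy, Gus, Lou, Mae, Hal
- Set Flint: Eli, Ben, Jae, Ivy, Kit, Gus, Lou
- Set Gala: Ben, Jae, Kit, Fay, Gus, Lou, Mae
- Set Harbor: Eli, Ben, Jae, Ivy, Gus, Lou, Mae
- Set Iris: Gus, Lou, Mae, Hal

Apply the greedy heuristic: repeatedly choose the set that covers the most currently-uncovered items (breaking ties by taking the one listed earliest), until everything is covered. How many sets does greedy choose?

Greedy: pick Bravo (covers 8 new) → pick Comet (covers 2 new). Total picks: 2.

2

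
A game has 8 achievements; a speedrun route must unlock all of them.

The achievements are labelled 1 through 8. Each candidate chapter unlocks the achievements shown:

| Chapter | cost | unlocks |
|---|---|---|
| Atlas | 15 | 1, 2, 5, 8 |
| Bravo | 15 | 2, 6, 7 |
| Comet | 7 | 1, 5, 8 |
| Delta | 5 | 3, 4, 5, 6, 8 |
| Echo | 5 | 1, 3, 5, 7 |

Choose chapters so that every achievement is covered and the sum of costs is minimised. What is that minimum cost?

Bravo, Delta, Echo together cover every achievement (Bravo ∪ Delta ∪ Echo = {1, 2, 3, 4, 5, 6, 7, 8}); total cost 15 + 5 + 5 = 25.
No covering selection has total cost below 25.

25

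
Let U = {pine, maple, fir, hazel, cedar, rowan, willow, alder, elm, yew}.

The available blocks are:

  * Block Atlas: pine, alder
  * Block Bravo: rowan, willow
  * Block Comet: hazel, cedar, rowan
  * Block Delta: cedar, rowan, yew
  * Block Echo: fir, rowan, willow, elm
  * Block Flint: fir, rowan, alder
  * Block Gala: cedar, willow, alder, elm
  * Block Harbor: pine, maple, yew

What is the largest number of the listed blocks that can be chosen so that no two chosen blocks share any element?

2

Atlas, Comet are pairwise disjoint (Atlas={pine,alder}; Comet={hazel,cedar,rowan}).
Every remaining block overlaps one of these, and no 3 of the listed blocks are pairwise disjoint, so 2 is the maximum.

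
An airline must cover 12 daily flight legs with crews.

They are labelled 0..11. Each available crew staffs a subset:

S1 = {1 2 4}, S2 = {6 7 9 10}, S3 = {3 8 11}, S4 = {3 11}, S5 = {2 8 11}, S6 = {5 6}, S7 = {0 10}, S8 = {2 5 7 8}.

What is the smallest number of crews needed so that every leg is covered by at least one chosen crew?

S1 and S2 and S3 and S6 and S7 together: S1 ∪ S2 ∪ S3 ∪ S6 ∪ S7 = {0, 1, 2, 3, 4, 5, 6, 7, 8, 9, 10, 11} — every leg is covered.
No 4 of the 8 crews cover everything (all 70 combinations miss at least one leg), so 5 is optimal.

5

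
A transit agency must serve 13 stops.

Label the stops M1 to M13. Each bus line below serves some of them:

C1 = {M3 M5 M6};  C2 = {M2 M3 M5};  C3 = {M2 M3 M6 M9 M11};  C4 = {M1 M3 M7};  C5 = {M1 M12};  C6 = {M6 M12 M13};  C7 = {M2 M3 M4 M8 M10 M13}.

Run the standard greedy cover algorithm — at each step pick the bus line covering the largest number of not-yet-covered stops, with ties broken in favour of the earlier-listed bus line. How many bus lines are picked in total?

5

Greedy: pick C7 (covers 6 new) → pick C3 (covers 3 new) → pick C4 (covers 2 new) → pick C1 (covers 1 new) → pick C5 (covers 1 new). Total picks: 5.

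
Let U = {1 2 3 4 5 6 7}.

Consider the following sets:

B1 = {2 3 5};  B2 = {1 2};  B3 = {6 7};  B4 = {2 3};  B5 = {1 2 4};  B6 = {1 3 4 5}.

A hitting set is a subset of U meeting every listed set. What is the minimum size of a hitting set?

Take H = {2, 5, 6}. Each listed set contains at least one of these, so H is a hitting set of size 3.
No choice of 2 points meets every set, so 3 is the minimum.

3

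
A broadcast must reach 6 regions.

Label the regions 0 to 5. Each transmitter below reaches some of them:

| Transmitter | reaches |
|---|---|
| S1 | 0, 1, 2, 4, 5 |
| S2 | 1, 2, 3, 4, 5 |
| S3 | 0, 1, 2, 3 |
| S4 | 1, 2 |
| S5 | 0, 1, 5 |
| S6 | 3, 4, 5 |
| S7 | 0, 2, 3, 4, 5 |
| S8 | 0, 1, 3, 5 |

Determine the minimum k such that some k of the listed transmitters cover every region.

Take {S2, S5}. Their union is {0, 1, 2, 3, 4, 5}, which is all 6 regions.
No single transmitter has all 6 regions (the largest, S1, has 5), so 2 is optimal.

2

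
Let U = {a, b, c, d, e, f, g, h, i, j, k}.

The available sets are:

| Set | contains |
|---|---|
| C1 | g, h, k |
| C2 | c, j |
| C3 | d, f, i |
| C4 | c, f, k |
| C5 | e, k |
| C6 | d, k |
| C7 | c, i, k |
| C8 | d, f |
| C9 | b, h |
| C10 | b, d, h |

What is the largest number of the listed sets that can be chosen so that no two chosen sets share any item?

C2, C5, C8, C9 are pairwise disjoint (C2={c,j}; C5={e,k}; C8={d,f}; C9={b,h}).
Every remaining set overlaps one of these, and no 5 of the listed sets are pairwise disjoint, so 4 is the maximum.

4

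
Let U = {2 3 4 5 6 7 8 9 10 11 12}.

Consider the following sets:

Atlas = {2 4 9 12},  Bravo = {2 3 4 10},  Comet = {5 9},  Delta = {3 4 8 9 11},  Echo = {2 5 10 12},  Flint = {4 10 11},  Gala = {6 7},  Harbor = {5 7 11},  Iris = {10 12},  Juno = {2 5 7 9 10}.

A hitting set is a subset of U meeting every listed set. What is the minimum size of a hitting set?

Take H = {7, 9, 10}. Each listed set contains at least one of these, so H is a hitting set of size 3.
The sets Delta, Gala, Iris are pairwise disjoint, so any hitting set needs a separate point for each — at least 3. Hence 3 is optimal.

3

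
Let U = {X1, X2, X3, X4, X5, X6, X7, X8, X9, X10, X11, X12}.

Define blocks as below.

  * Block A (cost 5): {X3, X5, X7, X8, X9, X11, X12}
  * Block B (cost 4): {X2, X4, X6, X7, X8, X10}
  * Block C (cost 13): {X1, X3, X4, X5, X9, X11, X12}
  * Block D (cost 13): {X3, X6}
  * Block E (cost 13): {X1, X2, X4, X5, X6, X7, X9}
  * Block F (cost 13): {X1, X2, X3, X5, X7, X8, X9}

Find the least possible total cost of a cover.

17

B, C together cover every item (B ∪ C = {X1, X2, X3, X4, X5, X6, X7, X8, X9, X10, X11, X12}); total cost 4 + 13 = 17.
The greedy pick B, A, C costs 22; no covering selection beats 17.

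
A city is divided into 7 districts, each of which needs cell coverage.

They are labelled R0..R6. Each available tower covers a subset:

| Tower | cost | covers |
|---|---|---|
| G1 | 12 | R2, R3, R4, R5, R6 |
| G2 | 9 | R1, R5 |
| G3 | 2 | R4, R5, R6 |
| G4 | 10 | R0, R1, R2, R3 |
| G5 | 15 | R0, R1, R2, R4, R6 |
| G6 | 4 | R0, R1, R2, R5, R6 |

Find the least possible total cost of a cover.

12

G3, G4 together cover every district (G3 ∪ G4 = {R0, R1, R2, R3, R4, R5, R6}); total cost 2 + 10 = 12.
The greedy pick G3, G6, G4 costs 16; no covering selection beats 12.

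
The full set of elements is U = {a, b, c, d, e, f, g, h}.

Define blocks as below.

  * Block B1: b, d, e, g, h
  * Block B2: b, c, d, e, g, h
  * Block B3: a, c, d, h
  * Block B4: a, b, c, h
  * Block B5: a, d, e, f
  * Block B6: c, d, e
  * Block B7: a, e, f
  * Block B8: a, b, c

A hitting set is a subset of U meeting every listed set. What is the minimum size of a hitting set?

The 2 elements {c, e} hit every block.
No single element lies in every block, so at least 2 are needed and 2 is optimal.

2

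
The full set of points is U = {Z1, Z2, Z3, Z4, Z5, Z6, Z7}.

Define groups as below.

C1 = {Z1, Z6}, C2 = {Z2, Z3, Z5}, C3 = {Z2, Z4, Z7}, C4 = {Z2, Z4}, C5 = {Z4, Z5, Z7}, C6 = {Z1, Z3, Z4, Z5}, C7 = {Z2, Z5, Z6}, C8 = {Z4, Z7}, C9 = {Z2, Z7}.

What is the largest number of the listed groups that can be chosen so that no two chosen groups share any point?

C1, C2, C8 are pairwise disjoint (C1={Z1,Z6}; C2={Z2,Z3,Z5}; C8={Z4,Z7}).
Every remaining group overlaps one of these, and no 4 of the listed groups are pairwise disjoint, so 3 is the maximum.

3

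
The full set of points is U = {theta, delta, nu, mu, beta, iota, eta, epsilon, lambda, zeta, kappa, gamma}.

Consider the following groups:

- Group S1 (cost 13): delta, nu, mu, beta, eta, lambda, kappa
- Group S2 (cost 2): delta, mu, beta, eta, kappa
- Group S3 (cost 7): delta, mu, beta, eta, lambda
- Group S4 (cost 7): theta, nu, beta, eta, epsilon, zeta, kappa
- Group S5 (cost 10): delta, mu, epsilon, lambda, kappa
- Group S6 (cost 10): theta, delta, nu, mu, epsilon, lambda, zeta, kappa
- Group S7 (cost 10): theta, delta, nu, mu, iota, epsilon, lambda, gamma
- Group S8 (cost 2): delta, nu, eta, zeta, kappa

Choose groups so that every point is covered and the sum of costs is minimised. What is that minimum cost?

S2, S7, S8 together cover every point (S2 ∪ S7 ∪ S8 = {theta, delta, nu, mu, beta, iota, eta, epsilon, lambda, zeta, kappa, gamma}); total cost 2 + 10 + 2 = 14.
No covering selection has total cost below 14.

14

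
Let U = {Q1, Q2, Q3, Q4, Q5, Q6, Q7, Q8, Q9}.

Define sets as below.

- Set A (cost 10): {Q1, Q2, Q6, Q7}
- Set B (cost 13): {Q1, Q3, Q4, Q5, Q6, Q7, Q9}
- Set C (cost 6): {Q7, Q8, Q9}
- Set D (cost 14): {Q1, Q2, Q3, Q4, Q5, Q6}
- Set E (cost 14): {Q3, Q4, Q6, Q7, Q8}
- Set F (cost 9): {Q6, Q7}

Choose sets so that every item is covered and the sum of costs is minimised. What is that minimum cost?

C, D together cover every item (C ∪ D = {Q1, Q2, Q3, Q4, Q5, Q6, Q7, Q8, Q9}); total cost 6 + 14 = 20.
The greedy pick B, C, A costs 29; no covering selection beats 20.

20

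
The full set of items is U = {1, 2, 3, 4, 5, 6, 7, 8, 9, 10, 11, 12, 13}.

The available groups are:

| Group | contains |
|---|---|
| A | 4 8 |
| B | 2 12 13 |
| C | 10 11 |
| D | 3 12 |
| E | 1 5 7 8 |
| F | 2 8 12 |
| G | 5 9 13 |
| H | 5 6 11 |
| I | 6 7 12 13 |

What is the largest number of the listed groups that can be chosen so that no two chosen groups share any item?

A, C, D, G are pairwise disjoint (A={4,8}; C={10,11}; D={3,12}; G={5,9,13}).
Every remaining group overlaps one of these, and no 5 of the listed groups are pairwise disjoint, so 4 is the maximum.

4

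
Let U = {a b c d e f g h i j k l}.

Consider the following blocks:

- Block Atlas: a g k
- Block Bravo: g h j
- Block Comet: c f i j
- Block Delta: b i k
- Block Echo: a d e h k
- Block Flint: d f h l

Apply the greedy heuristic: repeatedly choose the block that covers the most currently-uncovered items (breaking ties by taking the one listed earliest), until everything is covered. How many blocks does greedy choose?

5

Greedy: pick Echo (covers 5 new) → pick Comet (covers 4 new) → pick Atlas (covers 1 new) → pick Delta (covers 1 new) → pick Flint (covers 1 new). Total picks: 5.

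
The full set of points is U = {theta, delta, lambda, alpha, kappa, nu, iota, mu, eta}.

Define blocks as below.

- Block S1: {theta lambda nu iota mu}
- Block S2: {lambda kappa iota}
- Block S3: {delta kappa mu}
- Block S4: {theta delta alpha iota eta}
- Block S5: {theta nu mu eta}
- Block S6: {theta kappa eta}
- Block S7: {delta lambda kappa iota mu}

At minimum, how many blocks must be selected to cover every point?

S4 and S5 and S7 together: S4 ∪ S5 ∪ S7 = {theta, delta, lambda, alpha, kappa, nu, iota, mu, eta} — every point is covered.
Only S4 contains alpha, so S4 is forced; the remaining 4 points need at least 2 more blocks (each remaining block adds at most 3) — so at least 3 blocks are needed, and 3 is optimal.

3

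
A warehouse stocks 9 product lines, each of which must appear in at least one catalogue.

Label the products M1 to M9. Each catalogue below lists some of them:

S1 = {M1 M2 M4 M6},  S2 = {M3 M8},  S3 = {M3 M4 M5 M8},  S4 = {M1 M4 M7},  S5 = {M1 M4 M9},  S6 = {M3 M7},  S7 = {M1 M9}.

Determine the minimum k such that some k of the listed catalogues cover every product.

4

Take {S1, S3, S6, S7}. Their union is {M1, M2, M3, M4, M5, M6, M7, M8, M9}, which is all 9 products.
No 3 of the 7 catalogues cover everything (all 35 combinations miss at least one product), so 4 is optimal.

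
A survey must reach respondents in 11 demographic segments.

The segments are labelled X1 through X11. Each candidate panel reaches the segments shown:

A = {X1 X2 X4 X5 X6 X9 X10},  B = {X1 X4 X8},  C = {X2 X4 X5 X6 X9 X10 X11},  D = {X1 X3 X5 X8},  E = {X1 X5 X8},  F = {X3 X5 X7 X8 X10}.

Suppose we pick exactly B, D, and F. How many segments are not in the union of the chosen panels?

Union of B, D, F = {X1, X3, X4, X5, X7, X8, X10}.
Not covered: X2, X6, X9, X11 — 4 segments.

4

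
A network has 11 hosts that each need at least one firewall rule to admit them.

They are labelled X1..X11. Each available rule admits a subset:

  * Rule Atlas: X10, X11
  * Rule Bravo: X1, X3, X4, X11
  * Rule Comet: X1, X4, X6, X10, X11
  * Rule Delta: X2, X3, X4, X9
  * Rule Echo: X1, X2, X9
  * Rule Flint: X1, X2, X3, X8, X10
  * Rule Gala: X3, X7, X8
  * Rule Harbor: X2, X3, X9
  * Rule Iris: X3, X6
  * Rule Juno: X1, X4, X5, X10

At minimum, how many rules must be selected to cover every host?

Comet and Gala and Harbor and Juno together: Comet ∪ Gala ∪ Harbor ∪ Juno = {X1, X2, X3, X4, X5, X6, X7, X8, X9, X10, X11} — every host is covered.
Only Juno contains X5, so Juno is forced; the remaining 7 hosts need at least 3 more rules (each remaining rule adds at most 3) — so at least 4 rules are needed, and 4 is optimal.

4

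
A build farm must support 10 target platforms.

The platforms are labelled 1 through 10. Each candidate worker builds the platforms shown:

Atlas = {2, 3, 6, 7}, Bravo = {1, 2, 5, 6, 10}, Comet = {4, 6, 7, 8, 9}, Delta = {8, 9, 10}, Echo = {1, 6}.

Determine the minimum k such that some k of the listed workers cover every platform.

3

Take {Atlas, Bravo, Comet}. Their union is {1, 2, 3, 4, 5, 6, 7, 8, 9, 10}, which is all 10 platforms.
Only Atlas contains 3, so Atlas is forced; the remaining 6 platforms need at least 2 more workers (each remaining worker adds at most 3) — so at least 3 workers are needed, and 3 is optimal.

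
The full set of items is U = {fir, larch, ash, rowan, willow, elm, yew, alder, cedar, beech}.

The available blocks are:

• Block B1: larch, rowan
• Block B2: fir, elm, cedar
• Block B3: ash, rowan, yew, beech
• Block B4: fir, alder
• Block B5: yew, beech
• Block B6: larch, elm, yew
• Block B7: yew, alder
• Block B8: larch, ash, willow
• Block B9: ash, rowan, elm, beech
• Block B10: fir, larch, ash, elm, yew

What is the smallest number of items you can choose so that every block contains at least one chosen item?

4

H = {fir, ash, rowan, yew} meets every block (each contains at least one member of H), and |H| = 4.
No choice of 3 items meets every block, so 4 is the minimum.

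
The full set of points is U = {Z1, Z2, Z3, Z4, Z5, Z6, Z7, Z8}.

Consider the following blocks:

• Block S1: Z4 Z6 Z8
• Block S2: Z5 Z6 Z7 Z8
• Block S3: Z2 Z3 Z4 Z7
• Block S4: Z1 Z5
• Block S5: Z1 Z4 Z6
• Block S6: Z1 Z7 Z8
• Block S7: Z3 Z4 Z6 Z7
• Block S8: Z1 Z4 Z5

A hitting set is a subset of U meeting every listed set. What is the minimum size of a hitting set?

The 3 points {Z1, Z6, Z7} hit every block.
No choice of 2 points meets every block, so 3 is the minimum.

3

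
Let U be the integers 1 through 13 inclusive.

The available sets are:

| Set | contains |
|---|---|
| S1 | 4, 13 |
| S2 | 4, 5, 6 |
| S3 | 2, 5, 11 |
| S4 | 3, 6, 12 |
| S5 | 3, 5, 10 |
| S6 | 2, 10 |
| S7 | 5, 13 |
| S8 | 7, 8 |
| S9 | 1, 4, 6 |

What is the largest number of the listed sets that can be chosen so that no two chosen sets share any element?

4

S6, S7, S8, S9 are pairwise disjoint (S6={2,10}; S7={5,13}; S8={7,8}; S9={1,4,6}).
Every remaining set overlaps one of these, and no 5 of the listed sets are pairwise disjoint, so 4 is the maximum.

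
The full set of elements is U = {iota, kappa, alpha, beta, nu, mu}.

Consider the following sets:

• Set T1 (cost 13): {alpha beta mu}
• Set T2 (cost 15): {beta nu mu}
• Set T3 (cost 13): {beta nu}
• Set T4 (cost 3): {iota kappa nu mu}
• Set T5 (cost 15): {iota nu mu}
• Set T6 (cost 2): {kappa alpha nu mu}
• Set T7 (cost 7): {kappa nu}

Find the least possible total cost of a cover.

16

T1, T4 together cover every element (T1 ∪ T4 = {iota, kappa, alpha, beta, nu, mu}); total cost 13 + 3 = 16.
The greedy pick T6, T4, T1 costs 18; no covering selection beats 16.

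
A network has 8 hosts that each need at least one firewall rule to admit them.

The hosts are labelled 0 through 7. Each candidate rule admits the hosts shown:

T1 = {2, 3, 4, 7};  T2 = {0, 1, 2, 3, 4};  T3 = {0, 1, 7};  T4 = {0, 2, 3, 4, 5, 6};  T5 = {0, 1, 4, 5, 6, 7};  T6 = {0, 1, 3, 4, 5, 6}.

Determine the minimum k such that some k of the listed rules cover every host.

2

Take {T4, T5}. Their union is {0, 1, 2, 3, 4, 5, 6, 7}, which is all 8 hosts.
No single rule has all 8 hosts (the largest, T4, has 6), so 2 is optimal.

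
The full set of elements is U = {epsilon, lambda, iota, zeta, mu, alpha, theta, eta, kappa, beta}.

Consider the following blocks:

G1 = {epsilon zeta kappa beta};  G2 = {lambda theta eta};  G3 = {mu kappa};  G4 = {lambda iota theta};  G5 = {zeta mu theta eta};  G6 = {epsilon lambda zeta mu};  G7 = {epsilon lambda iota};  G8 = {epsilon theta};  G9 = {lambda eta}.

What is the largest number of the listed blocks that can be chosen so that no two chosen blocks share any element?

G3, G8, G9 are pairwise disjoint (G3={mu,kappa}; G8={epsilon,theta}; G9={lambda,eta}).
Every remaining block overlaps one of these, and no 4 of the listed blocks are pairwise disjoint, so 3 is the maximum.

3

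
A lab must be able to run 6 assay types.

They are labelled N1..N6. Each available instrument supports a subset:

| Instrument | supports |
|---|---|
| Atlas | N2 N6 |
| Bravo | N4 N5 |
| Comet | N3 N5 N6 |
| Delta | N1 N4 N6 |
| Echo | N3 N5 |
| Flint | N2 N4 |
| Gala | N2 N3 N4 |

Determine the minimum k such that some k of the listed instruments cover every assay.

Take {Comet, Delta, Gala}. Their union is {N1, N2, N3, N4, N5, N6}, which is all 6 assays.
Only Delta contains N1, so Delta is forced; the remaining 3 assays need at least 2 more instruments (each remaining instrument adds at most 2) — so at least 3 instruments are needed, and 3 is optimal.

3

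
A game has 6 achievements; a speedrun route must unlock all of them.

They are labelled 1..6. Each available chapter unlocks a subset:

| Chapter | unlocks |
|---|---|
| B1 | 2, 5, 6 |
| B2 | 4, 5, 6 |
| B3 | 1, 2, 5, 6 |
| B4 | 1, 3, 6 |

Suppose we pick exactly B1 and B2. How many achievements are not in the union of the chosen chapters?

Union of B1, B2 = {2, 4, 5, 6}.
Not covered: 1, 3 — 2 achievements.

2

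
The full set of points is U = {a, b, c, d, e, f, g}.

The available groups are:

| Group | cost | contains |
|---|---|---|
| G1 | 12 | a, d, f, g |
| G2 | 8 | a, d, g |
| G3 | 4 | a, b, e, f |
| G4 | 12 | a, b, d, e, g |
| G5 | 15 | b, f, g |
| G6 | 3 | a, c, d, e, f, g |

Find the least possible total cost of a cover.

7

G3, G6 together cover every point (G3 ∪ G6 = {a, b, c, d, e, f, g}); total cost 4 + 3 = 7.
No covering selection has total cost below 7.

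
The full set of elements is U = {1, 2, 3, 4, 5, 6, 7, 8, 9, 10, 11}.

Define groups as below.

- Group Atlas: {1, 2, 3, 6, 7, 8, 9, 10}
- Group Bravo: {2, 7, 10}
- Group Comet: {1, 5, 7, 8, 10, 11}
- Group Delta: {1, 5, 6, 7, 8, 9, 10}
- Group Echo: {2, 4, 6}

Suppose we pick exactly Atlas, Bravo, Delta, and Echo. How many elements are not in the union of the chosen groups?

Union of Atlas, Bravo, Delta, Echo = {1, 2, 3, 4, 5, 6, 7, 8, 9, 10}.
Not covered: 11 — 1 element.

1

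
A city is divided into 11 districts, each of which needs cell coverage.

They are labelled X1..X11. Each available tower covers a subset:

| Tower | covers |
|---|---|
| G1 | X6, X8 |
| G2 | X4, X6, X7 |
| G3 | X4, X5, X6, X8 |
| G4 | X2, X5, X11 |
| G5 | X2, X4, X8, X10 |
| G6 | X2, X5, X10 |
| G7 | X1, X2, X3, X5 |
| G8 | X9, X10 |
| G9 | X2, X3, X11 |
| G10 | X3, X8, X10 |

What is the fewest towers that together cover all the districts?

5

Take {G2, G3, G7, G8, G9}. Their union is {X1, X2, X3, X4, X5, X6, X7, X8, X9, X10, X11}, which is all 11 districts.
No 4 of the 10 towers cover everything (all 210 combinations miss at least one district), so 5 is optimal.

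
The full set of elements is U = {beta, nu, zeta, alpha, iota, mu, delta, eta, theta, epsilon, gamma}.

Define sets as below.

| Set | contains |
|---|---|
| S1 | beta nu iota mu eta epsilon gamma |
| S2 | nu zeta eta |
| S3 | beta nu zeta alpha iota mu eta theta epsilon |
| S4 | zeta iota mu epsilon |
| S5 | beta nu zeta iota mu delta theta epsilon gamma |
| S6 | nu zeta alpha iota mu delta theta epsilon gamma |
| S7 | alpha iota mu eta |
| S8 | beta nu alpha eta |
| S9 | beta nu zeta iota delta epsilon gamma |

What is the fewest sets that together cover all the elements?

S3 and S6 cover everything between them: the union {beta, nu, zeta, alpha, iota, mu, delta, eta, theta, epsilon, gamma} is all of U.
No single set has all 11 elements (the largest, S3, has 9), so 2 is optimal.

2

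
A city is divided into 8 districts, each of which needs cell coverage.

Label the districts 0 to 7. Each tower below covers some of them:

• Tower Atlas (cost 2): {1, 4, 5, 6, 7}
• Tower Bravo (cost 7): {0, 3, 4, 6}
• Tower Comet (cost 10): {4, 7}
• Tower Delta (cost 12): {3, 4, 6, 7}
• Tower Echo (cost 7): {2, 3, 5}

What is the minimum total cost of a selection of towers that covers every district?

Atlas, Bravo, Echo together cover every district (Atlas ∪ Bravo ∪ Echo = {0, 1, 2, 3, 4, 5, 6, 7}); total cost 2 + 7 + 7 = 16.
No covering selection has total cost below 16.

16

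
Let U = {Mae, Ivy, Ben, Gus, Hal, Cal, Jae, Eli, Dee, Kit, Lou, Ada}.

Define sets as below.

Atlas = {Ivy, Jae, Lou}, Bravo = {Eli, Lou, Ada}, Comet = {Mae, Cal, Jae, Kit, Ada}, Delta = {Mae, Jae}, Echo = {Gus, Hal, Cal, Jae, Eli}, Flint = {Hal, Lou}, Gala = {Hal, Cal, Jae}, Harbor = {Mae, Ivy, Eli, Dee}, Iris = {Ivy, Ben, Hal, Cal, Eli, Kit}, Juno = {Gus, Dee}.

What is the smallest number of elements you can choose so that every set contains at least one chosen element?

The 4 elements {Mae, Gus, Hal, Lou} hit every set.
No choice of 3 elements meets every set, so 4 is the minimum.

4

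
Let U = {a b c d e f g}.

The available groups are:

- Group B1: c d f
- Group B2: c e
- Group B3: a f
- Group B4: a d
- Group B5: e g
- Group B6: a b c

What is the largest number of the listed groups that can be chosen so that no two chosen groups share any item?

2

B4, B5 are pairwise disjoint (B4={a,d}; B5={e,g}).
Every remaining group overlaps one of these, and no 3 of the listed groups are pairwise disjoint, so 2 is the maximum.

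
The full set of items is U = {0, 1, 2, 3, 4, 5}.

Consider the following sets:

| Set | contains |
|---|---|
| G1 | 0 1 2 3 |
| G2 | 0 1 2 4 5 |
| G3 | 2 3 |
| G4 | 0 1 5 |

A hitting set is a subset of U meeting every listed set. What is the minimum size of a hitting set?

2

The 2 items {3, 5} hit every set.
The sets G3, G4 are pairwise disjoint, so any hitting set needs a separate item for each — at least 2. Hence 2 is optimal.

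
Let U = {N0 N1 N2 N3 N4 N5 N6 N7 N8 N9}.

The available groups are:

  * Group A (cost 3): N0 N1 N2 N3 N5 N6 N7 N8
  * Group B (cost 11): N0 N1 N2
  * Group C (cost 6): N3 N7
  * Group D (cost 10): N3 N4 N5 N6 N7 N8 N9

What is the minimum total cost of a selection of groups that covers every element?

13

A, D together cover every element (A ∪ D = {N0, N1, N2, N3, N4, N5, N6, N7, N8, N9}); total cost 3 + 10 = 13.
No covering selection has total cost below 13.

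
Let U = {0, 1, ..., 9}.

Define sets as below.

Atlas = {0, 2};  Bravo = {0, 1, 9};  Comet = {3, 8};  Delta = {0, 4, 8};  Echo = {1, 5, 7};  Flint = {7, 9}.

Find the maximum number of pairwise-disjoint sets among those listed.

Atlas, Comet, Echo are pairwise disjoint (Atlas={0,2}; Comet={3,8}; Echo={1,5,7}).
Every remaining set overlaps one of these, and no 4 of the listed sets are pairwise disjoint, so 3 is the maximum.

3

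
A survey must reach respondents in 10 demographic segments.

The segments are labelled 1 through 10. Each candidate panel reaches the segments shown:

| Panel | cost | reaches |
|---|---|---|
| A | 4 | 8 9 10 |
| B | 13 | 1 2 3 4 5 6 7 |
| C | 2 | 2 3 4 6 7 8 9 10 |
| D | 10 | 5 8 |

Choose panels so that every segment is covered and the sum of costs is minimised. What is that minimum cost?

B, C together cover every segment (B ∪ C = {1, 2, 3, 4, 5, 6, 7, 8, 9, 10}); total cost 13 + 2 = 15.
No covering selection has total cost below 15.

15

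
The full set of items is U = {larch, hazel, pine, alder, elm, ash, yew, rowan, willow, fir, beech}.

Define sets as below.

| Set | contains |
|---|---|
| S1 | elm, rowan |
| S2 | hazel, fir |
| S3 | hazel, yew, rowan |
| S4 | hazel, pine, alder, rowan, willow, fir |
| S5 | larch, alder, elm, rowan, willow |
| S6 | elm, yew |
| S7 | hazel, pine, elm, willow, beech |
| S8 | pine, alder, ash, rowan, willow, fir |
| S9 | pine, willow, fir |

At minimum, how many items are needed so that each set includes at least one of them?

H = {hazel, elm, willow} meets every set (each contains at least one member of H), and |H| = 3.
No choice of 2 items meets every set, so 3 is the minimum.

3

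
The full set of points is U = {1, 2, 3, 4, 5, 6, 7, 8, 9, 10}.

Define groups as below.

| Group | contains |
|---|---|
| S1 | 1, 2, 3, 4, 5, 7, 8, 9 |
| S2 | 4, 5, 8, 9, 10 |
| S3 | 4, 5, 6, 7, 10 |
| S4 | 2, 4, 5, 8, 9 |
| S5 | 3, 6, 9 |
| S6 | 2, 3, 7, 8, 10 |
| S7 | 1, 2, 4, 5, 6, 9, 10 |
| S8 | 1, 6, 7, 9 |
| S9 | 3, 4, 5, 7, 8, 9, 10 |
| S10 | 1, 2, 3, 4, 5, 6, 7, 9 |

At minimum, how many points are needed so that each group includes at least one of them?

Take H = {7, 9}. Each listed group contains at least one of these, so H is a hitting set of size 2.
No single point lies in every group, so at least 2 are needed and 2 is optimal.

2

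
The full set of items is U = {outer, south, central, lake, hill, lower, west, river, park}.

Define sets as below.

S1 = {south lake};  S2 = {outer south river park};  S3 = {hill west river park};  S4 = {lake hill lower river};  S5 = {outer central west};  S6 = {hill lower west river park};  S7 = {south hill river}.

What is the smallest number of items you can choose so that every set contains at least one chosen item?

Take H = {south, lake, west}. Each listed set contains at least one of these, so H is a hitting set of size 3.
No choice of 2 items meets every set, so 3 is the minimum.

3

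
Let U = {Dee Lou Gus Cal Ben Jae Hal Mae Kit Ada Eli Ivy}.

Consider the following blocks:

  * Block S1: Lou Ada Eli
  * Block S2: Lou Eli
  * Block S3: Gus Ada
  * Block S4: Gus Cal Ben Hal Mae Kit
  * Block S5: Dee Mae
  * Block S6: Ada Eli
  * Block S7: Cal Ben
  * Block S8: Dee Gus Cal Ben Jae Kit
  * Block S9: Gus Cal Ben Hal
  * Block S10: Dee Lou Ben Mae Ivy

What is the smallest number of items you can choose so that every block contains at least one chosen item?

4

The 4 items {Cal, Mae, Ada, Eli} hit every block.
The blocks S2, S3, S5, S7 are pairwise disjoint, so any hitting set needs a separate item for each — at least 4. Hence 4 is optimal.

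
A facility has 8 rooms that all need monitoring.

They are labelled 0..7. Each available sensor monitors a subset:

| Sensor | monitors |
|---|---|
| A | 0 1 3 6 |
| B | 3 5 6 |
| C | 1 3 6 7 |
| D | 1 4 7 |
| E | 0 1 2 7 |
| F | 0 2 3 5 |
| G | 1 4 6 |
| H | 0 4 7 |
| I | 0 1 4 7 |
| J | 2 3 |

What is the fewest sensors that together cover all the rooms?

Take {B, I, J}. Their union is {0, 1, 2, 3, 4, 5, 6, 7}, which is all 8 rooms.
No 2 of the 10 sensors cover everything (all 45 combinations miss at least one room), so 3 is optimal.

3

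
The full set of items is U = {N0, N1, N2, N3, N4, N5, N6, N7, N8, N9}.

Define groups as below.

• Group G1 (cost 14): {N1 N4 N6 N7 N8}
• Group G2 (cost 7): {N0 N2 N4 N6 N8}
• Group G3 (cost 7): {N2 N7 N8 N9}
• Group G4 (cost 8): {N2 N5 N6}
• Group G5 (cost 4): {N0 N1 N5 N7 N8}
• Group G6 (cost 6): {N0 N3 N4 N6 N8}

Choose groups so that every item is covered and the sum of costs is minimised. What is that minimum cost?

G3, G5, G6 together cover every item (G3 ∪ G5 ∪ G6 = {N0, N1, N2, N3, N4, N5, N6, N7, N8, N9}); total cost 7 + 4 + 6 = 17.
No covering selection has total cost below 17.

17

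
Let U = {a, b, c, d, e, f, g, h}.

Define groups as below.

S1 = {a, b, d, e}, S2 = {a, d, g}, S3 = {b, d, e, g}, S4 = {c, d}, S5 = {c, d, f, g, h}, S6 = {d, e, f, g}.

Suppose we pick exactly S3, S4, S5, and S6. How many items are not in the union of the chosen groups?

1

Union of S3, S4, S5, S6 = {b, c, d, e, f, g, h}.
Not covered: a — 1 item.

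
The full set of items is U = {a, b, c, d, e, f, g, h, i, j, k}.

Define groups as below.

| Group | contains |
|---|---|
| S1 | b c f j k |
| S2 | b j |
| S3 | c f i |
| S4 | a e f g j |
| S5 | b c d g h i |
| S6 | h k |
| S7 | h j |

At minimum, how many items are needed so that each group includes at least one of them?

The 3 items {i, j, k} hit every group.
The groups S2, S3, S6 are pairwise disjoint, so any hitting set needs a separate item for each — at least 3. Hence 3 is optimal.

3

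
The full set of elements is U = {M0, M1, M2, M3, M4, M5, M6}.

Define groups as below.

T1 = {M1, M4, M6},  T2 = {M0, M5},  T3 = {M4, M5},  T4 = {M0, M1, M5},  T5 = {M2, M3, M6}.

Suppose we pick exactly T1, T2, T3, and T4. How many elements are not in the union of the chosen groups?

Union of T1, T2, T3, T4 = {M0, M1, M4, M5, M6}.
Not covered: M2, M3 — 2 elements.

2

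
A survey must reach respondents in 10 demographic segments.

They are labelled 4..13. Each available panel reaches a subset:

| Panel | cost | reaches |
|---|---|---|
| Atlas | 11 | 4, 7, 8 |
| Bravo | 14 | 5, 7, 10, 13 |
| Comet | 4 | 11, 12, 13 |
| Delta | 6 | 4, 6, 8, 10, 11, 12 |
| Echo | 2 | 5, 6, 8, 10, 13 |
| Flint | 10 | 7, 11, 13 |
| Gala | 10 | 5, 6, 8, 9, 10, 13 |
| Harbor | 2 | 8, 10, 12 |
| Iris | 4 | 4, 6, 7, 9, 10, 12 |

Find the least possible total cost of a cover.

Comet, Echo, Iris together cover every segment (Comet ∪ Echo ∪ Iris = {4, 5, 6, 7, 8, 9, 10, 11, 12, 13}); total cost 4 + 2 + 4 = 10.
No covering selection has total cost below 10.

10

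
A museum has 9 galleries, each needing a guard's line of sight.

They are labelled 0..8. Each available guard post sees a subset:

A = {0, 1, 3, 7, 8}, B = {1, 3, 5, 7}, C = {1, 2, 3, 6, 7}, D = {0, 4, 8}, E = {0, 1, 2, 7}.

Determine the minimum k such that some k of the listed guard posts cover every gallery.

3

Take {B, C, D}. Their union is {0, 1, 2, 3, 4, 5, 6, 7, 8}, which is all 9 galleries.
Only D contains 4, so D is forced; the remaining 6 galleries need at least 2 more guard posts (each remaining guard post adds at most 5) — so at least 3 guard posts are needed, and 3 is optimal.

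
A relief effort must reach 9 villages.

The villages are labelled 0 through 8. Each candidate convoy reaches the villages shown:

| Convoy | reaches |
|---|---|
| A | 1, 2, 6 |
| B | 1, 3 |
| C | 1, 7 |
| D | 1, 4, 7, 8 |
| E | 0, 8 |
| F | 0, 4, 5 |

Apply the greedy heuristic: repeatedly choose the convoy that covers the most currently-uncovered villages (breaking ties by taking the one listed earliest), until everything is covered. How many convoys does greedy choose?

Greedy: pick D (covers 4 new) → pick A (covers 2 new) → pick F (covers 2 new) → pick B (covers 1 new). Total picks: 4.

4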